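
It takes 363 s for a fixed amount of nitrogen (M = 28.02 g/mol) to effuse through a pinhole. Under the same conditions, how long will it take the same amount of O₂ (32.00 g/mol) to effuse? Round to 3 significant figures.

388 s

Using Graham's law: t_O₂/t_N₂ = √(M_O₂/M_N₂) = √(32.00/28.02) = √1.142 = 1.069.
So the time for O₂ is 363 × 1.069 = 388 s.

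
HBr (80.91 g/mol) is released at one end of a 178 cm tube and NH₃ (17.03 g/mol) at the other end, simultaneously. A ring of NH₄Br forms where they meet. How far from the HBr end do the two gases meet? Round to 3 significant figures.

The fronts meet when d_HBr + d_NH₃ = L with d_HBr/d_NH₃ = √(M_NH₃/M_HBr) (Graham's law). Here √(M_NH₃/M_HBr) = √(17.03/80.91) = 0.4588.
With d_HBr + d_NH₃ = 178 cm, d_NH₃ = 178/(1 + 0.4588) = 122.0 cm.
d_HBr = 178 − 122.0 = 56.0 cm.

56.0 cm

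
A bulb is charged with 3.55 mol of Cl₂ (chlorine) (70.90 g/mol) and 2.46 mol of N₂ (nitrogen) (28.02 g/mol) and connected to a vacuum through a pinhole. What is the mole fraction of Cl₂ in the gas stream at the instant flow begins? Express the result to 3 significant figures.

0.476

The effusion rate of species i is ∝ p_i/√M_i ∝ n_i/√M_i.
So x_Cl₂ in the escaping gas = (n_Cl₂/√M_Cl₂) / Σ(n_i/√M_i)
= (3.55/√70.90) / (3.55/√70.90 + 2.46/√28.02) = 0.4216/(0.4216 + 0.4647) = 0.476.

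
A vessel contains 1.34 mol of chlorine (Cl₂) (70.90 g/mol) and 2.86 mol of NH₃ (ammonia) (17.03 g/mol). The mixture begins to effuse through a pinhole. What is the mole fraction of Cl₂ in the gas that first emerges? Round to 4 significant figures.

0.1867

Rate_i ∝ x_i/√M_i (Graham's law weighted by mole fraction), so the effusate composition follows n_i/√M_i.
x_Cl₂(eff) = (n_Cl₂/√M_Cl₂) / (n_Cl₂/√M_Cl₂ + n_NH₃/√M_NH₃)
= (1.34/√70.90) / (1.34/√70.90 + 2.86/√17.03) = 0.1591/(0.1591 + 0.6930) = 0.1867.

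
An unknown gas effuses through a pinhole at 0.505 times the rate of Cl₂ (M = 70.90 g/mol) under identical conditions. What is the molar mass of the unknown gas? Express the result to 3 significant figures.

278 g/mol

By Graham's law, rate_X/rate_Cl₂ = √(M_Cl₂/M_X).
0.505 = √(70.90/M_X)
M_X = 70.90 / 0.505² = 70.90 / 0.2550 = 278 g/mol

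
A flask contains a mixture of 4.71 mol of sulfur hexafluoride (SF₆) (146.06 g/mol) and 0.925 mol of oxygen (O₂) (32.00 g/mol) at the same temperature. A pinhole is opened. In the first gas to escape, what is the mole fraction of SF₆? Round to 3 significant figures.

Effusion rate of each component ∝ n_i/√M_i (partial pressure × 1/√M).
Mole fraction of SF₆ in the effusate = (n_SF₆/√M_SF₆) / (n_SF₆/√M_SF₆ + n_O₂/√M_O₂)
= (4.71/√146.06) / (4.71/√146.06 + 0.925/√32.00) = 0.3897/(0.3897 + 0.1635) = 0.704.

0.704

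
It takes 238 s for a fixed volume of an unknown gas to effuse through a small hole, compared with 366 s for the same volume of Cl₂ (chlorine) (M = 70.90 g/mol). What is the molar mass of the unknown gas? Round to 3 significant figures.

30.0 g/mol

Graham's law gives t_X/t_Cl₂ = √(M_X/M_Cl₂).
238/366 = 0.6503 = √(M_X/70.90)
M_X = 70.90 × 0.6503² = 70.90 × 0.4229 = 30.0 g/mol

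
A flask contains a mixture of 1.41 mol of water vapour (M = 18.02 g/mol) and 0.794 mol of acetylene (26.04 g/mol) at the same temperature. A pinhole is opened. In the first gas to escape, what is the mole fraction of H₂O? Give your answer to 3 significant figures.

0.681

Effusion rate of each component ∝ n_i/√M_i (partial pressure × 1/√M).
x_H₂O(eff) = (n_H₂O/√M_H₂O) / (n_H₂O/√M_H₂O + n_C₂H₂/√M_C₂H₂)
= (1.41/√18.02) / (1.41/√18.02 + 0.794/√26.04) = 0.3322/(0.3322 + 0.1556) = 0.681.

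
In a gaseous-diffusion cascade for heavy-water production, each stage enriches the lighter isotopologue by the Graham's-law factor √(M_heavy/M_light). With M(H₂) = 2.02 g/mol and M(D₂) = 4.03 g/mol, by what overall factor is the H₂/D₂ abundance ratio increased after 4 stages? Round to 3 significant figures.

3.98

After 4 stages the ratio has grown by (√(4.03/2.02))^4 = (4.03/2.02)^(4/2).
= 1.99505^2 = 3.98.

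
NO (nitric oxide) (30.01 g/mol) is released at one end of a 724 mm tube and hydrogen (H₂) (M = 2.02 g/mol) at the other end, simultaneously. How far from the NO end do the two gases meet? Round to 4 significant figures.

In equal time, each gas travels a distance ∝ its rate ∝ 1/√M, so d_NO/d_H₂ = √(M_H₂/M_NO) = √(2.02/30.01) = 0.2594.
With d_NO + d_H₂ = 724 mm, d_H₂ = 724/(1 + 0.2594) = 574.9 mm.
d_NO = 724 − 574.9 = 149.1 mm.

149.1 mm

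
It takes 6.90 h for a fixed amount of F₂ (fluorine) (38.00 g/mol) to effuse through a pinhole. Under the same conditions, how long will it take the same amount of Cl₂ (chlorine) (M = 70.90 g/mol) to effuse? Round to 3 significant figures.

Since effusion rate ∝ 1/√M, t_Cl₂/t_F₂ = √(M_Cl₂/M_F₂) = √(70.90/38.00) = √1.866 = 1.366.
So the time for Cl₂ is 6.90 × 1.366 = 9.42 h.

9.42 h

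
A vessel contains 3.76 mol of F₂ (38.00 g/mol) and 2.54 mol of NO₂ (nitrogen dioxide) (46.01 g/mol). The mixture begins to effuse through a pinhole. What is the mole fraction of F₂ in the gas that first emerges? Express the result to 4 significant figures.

The effusion rate of species i is ∝ p_i/√M_i ∝ n_i/√M_i.
Mole fraction of F₂ in the effusate = (n_F₂/√M_F₂) / (n_F₂/√M_F₂ + n_NO₂/√M_NO₂)
= (3.76/√38.00) / (3.76/√38.00 + 2.54/√46.01) = 0.6100/(0.6100 + 0.3745) = 0.6196.

0.6196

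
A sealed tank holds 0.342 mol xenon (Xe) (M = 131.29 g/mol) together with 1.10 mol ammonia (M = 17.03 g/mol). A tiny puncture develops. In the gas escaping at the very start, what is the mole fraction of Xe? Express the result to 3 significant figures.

Effusion rate of each component ∝ n_i/√M_i (partial pressure × 1/√M).
Mole fraction of Xe in the effusate = (n_Xe/√M_Xe) / (n_Xe/√M_Xe + n_NH₃/√M_NH₃)
= (0.342/√131.29) / (0.342/√131.29 + 1.10/√17.03) = 0.02985/(0.02985 + 0.2666) = 0.101.

0.101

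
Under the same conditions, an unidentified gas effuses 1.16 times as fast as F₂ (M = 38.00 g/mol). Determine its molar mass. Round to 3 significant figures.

By Graham's law, rate_X/rate_F₂ = √(M_F₂/M_X).
1.16 = √(38.00/M_X)
M_X = 38.00 / 1.16² = 38.00 / 1.346 = 28.2 g/mol

28.2 g/mol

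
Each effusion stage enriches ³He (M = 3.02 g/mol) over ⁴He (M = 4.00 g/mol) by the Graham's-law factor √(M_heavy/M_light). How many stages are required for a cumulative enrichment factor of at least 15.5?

20

Single-stage factor α = √(4.00/3.02), so ln α = ½ ln(1.32450) = 0.1405.
Need α^N ≥ 15.5 ⇒ N ≥ ln(15.5) / ln α = 2.741 / 0.1405 = 19.51.
So at least 20 stages are needed.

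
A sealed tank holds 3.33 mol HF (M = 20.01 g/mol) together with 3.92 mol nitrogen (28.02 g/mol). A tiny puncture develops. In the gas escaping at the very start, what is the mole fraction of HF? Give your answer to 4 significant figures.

0.5013

Rate_i ∝ x_i/√M_i (Graham's law weighted by mole fraction), so the effusate composition follows n_i/√M_i.
So x_HF in the escaping gas = (n_HF/√M_HF) / Σ(n_i/√M_i)
= (3.33/√20.01) / (3.33/√20.01 + 3.92/√28.02) = 0.7444/(0.7444 + 0.7405) = 0.5013.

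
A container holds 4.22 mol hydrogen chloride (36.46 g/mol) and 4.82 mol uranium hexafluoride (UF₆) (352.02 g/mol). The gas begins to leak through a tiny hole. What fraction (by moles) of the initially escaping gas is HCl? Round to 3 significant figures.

0.731

The effusion rate of species i is ∝ p_i/√M_i ∝ n_i/√M_i.
x_HCl(eff) = (n_HCl/√M_HCl) / (n_HCl/√M_HCl + n_UF₆/√M_UF₆)
= (4.22/√36.46) / (4.22/√36.46 + 4.82/√352.02) = 0.6989/(0.6989 + 0.2569) = 0.731.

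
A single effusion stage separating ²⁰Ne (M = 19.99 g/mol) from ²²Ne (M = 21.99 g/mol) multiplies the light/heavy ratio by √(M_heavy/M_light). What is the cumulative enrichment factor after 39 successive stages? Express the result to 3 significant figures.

6.42

The single-stage factor is √(M_heavy/M_light), so 39 stages give [√(21.99/19.99)]^39 = (21.99/19.99)^(39/2).
= 1.10005^(39/2) = 6.42.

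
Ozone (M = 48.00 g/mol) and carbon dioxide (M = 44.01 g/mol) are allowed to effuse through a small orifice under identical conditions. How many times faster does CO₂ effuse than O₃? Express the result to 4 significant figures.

1.044

Graham's law gives rate_CO₂/rate_O₃ = √(M_O₃/M_CO₂) = √(48.00/44.01) = √1.091 = 1.044.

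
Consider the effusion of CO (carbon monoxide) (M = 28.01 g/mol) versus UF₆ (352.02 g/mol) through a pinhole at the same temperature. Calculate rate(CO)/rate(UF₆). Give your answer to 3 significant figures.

Using Graham's law: rate_CO/rate_UF₆ = √(M_UF₆/M_CO) = √(352.02/28.01) = √12.57 = 3.55.

3.55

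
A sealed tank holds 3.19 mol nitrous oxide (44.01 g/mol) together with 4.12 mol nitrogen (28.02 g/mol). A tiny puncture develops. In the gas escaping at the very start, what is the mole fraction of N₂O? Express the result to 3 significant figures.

Effusion rate of each component ∝ n_i/√M_i (partial pressure × 1/√M).
So x_N₂O in the escaping gas = (n_N₂O/√M_N₂O) / Σ(n_i/√M_i)
= (3.19/√44.01) / (3.19/√44.01 + 4.12/√28.02) = 0.4809/(0.4809 + 0.7783) = 0.382.

0.382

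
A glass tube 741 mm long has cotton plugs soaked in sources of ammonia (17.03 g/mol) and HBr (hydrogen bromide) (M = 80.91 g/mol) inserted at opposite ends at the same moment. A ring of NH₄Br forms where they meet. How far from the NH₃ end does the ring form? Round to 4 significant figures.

508.0 mm

In equal time, each gas travels a distance ∝ its rate ∝ 1/√M, so d_NH₃/d_HBr = √(M_HBr/M_NH₃) = √(80.91/17.03) = 2.180.
With d_NH₃ + d_HBr = 741 mm, d_HBr = 741/(1 + 2.180) = 233.0 mm.
d_NH₃ = 741 − 233.0 = 508.0 mm.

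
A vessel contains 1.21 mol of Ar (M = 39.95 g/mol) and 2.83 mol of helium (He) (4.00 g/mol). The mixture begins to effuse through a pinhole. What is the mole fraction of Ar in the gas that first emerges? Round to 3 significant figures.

0.119

Each component's effusion rate ∝ (its partial pressure)·(1/√M) ∝ n_i/√M_i.
Mole fraction of Ar in the effusate = (n_Ar/√M_Ar) / (n_Ar/√M_Ar + n_He/√M_He)
= (1.21/√39.95) / (1.21/√39.95 + 2.83/√4.00) = 0.1914/(0.1914 + 1.415) = 0.119.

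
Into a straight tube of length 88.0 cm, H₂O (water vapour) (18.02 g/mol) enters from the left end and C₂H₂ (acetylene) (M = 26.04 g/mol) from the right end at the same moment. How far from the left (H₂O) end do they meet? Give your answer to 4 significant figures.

48.04 cm

In equal time, each gas travels a distance ∝ its rate ∝ 1/√M, so d_H₂O/d_C₂H₂ = √(M_C₂H₂/M_H₂O) = √(26.04/18.02) = 1.202.
With d_H₂O + d_C₂H₂ = 88.0 cm, d_C₂H₂ = 88.0/(1 + 1.202) = 39.96 cm.
d_H₂O = 88.0 − 39.96 = 48.04 cm.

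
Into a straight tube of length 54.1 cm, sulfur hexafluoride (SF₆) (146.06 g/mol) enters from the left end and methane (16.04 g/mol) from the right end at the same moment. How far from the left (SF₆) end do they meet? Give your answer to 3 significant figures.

Graham's law gives d_SF₆/d_CH₄ = rate_SF₆/rate_CH₄ = √(M_CH₄/M_SF₆) = √(16.04/146.06) = 0.3314.
With d_SF₆ + d_CH₄ = 54.1 cm, d_CH₄ = 54.1/(1 + 0.3314) = 40.63 cm.
d_SF₆ = 54.1 − 40.63 = 13.5 cm.

13.5 cm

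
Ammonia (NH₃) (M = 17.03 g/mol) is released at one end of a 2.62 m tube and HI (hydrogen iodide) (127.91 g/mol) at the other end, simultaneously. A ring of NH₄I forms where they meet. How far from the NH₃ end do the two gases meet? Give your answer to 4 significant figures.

In equal time, each gas travels a distance ∝ its rate ∝ 1/√M, so d_NH₃/d_HI = √(M_HI/M_NH₃) = √(127.91/17.03) = 2.741.
With d_NH₃ + d_HI = 2.62 m, d_HI = 2.62/(1 + 2.741) = 0.7004 m.
d_NH₃ = 2.62 − 0.7004 = 1.920 m.

1.920 m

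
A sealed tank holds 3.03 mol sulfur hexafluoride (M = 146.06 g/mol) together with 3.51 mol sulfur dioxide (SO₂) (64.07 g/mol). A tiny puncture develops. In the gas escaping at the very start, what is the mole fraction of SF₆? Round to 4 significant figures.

Effusion rate of each component ∝ n_i/√M_i (partial pressure × 1/√M).
Mole fraction of SF₆ in the effusate = (n_SF₆/√M_SF₆) / (n_SF₆/√M_SF₆ + n_SO₂/√M_SO₂)
= (3.03/√146.06) / (3.03/√146.06 + 3.51/√64.07) = 0.2507/(0.2507 + 0.4385) = 0.3638.

0.3638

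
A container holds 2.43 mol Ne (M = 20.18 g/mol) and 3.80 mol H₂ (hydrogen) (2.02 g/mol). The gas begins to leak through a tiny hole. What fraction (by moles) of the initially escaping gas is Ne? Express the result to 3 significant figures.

Effusion rate of each component ∝ n_i/√M_i (partial pressure × 1/√M).
Mole fraction of Ne in the effusate = (n_Ne/√M_Ne) / (n_Ne/√M_Ne + n_H₂/√M_H₂)
= (2.43/√20.18) / (2.43/√20.18 + 3.80/√2.02) = 0.5409/(0.5409 + 2.674) = 0.168.

0.168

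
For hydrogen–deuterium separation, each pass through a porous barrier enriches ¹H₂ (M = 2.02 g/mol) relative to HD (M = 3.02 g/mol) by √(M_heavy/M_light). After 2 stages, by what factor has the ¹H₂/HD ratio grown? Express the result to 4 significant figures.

1.495

The single-stage factor is √(M_heavy/M_light), so 2 stages give [√(3.02/2.02)]^2 = (3.02/2.02)^(2/2).
= 1.49505^1 = 1.495.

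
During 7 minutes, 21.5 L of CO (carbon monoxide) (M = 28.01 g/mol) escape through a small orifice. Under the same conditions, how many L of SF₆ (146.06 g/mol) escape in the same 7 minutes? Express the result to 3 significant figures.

Using Graham's law: rate_SF₆/rate_CO = √(M_CO/M_SF₆) = √(28.01/146.06) = √0.1918 = 0.4379.
So the volume for SF₆ is 21.5 × 0.4379 = 9.42 L.

9.42 L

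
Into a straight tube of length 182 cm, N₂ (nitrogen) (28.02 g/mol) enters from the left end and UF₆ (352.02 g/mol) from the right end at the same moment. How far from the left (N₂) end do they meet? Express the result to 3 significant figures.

142 cm

The fronts meet when d_N₂ + d_UF₆ = L with d_N₂/d_UF₆ = √(M_UF₆/M_N₂) (Graham's law). Here √(M_UF₆/M_N₂) = √(352.02/28.02) = 3.544.
With d_N₂ + d_UF₆ = 182 cm, d_UF₆ = 182/(1 + 3.544) = 40.05 cm.
d_N₂ = 182 − 40.05 = 142 cm.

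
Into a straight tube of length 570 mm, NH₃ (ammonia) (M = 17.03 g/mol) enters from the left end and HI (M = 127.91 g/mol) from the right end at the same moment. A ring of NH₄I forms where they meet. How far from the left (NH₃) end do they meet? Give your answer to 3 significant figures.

418 mm

In equal time, each gas travels a distance ∝ its rate ∝ 1/√M, so d_NH₃/d_HI = √(M_HI/M_NH₃) = √(127.91/17.03) = 2.741.
With d_NH₃ + d_HI = 570 mm, d_HI = 570/(1 + 2.741) = 152.4 mm.
d_NH₃ = 570 − 152.4 = 418 mm.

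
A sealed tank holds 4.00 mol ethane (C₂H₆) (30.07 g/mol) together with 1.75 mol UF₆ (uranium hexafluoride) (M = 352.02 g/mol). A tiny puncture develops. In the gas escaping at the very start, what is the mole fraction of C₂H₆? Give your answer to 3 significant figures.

0.887

The effusion rate of species i is ∝ p_i/√M_i ∝ n_i/√M_i.
Mole fraction of C₂H₆ in the effusate = (n_C₂H₆/√M_C₂H₆) / (n_C₂H₆/√M_C₂H₆ + n_UF₆/√M_UF₆)
= (4.00/√30.07) / (4.00/√30.07 + 1.75/√352.02) = 0.7294/(0.7294 + 0.09327) = 0.887.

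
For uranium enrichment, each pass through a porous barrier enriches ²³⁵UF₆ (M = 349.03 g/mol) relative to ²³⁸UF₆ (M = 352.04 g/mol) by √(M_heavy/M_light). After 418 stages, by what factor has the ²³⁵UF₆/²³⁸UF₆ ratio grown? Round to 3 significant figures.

Overall factor = α^418 with α = √(352.04/349.03), i.e. (352.04/349.03)^(418/2).
= 1.00862^209 = 6.02.

6.02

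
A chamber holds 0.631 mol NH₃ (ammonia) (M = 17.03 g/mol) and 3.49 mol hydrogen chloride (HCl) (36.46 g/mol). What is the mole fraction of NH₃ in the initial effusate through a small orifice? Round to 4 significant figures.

0.2092

Rate_i ∝ x_i/√M_i (Graham's law weighted by mole fraction), so the effusate composition follows n_i/√M_i.
So x_NH₃ in the escaping gas = (n_NH₃/√M_NH₃) / Σ(n_i/√M_i)
= (0.631/√17.03) / (0.631/√17.03 + 3.49/√36.46) = 0.1529/(0.1529 + 0.5780) = 0.2092.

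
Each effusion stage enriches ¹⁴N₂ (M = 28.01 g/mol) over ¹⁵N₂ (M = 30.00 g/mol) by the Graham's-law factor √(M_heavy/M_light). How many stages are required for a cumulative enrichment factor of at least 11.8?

72

Single-stage factor α = √(30.00/28.01), so ln α = ½ ln(1.07105) = 0.03432.
Need α^N ≥ 11.8 ⇒ N ≥ ln(11.8) / ln α = 2.468 / 0.03432 = 71.92.
So at least 72 stages are needed.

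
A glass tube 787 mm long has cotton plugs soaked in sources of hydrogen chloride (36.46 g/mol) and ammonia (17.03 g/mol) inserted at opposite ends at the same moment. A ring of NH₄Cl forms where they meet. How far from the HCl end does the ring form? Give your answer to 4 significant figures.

319.5 mm

Graham's law gives d_HCl/d_NH₃ = rate_HCl/rate_NH₃ = √(M_NH₃/M_HCl) = √(17.03/36.46) = 0.6834.
With d_HCl + d_NH₃ = 787 mm, d_NH₃ = 787/(1 + 0.6834) = 467.5 mm.
d_HCl = 787 − 467.5 = 319.5 mm.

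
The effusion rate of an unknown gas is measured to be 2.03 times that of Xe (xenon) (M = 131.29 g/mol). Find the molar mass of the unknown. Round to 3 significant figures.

Graham's law gives rate_X/rate_Xe = √(M_Xe/M_X).
2.03 = √(131.29/M_X)
M_X = 131.29 / 2.03² = 131.29 / 4.121 = 31.9 g/mol

31.9 g/mol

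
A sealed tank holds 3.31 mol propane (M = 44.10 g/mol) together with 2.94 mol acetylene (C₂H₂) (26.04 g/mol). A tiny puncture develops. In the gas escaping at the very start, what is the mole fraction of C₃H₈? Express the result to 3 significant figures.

The effusion rate of species i is ∝ p_i/√M_i ∝ n_i/√M_i.
Mole fraction of C₃H₈ in the effusate = (n_C₃H₈/√M_C₃H₈) / (n_C₃H₈/√M_C₃H₈ + n_C₂H₂/√M_C₂H₂)
= (3.31/√44.10) / (3.31/√44.10 + 2.94/√26.04) = 0.4984/(0.4984 + 0.5761) = 0.464.

0.464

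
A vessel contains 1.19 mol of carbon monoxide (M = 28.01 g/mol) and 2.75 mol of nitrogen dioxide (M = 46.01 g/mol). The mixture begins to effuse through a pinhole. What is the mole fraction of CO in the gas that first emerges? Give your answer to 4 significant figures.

The effusion rate of species i is ∝ p_i/√M_i ∝ n_i/√M_i.
Mole fraction of CO in the effusate = (n_CO/√M_CO) / (n_CO/√M_CO + n_NO₂/√M_NO₂)
= (1.19/√28.01) / (1.19/√28.01 + 2.75/√46.01) = 0.2248/(0.2248 + 0.4054) = 0.3567.

0.3567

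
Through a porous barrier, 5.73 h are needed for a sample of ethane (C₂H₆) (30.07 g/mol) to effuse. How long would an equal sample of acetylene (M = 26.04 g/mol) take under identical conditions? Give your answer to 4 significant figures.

5.332 h

Graham's law gives t_C₂H₂/t_C₂H₆ = √(M_C₂H₂/M_C₂H₆) = √(26.04/30.07) = √0.8660 = 0.9306.
So the time for C₂H₂ is 5.73 × 0.9306 = 5.332 h.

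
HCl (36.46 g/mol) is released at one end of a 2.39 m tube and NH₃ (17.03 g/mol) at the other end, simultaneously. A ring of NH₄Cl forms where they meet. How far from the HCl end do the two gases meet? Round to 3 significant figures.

The fronts meet when d_HCl + d_NH₃ = L with d_HCl/d_NH₃ = √(M_NH₃/M_HCl) (Graham's law). Here √(M_NH₃/M_HCl) = √(17.03/36.46) = 0.6834.
With d_HCl + d_NH₃ = 2.39 m, d_NH₃ = 2.39/(1 + 0.6834) = 1.420 m.
d_HCl = 2.39 − 1.420 = 0.970 m.

0.970 m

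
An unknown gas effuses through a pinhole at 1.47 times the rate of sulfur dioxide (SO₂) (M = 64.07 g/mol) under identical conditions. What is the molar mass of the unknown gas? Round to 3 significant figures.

29.6 g/mol

Using Graham's law: rate_X/rate_SO₂ = √(M_SO₂/M_X).
1.47 = √(64.07/M_X)
M_X = 64.07 / 1.47² = 64.07 / 2.161 = 29.6 g/mol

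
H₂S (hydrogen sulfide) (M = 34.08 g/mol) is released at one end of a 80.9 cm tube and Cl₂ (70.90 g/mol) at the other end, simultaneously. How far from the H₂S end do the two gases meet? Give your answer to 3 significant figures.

47.8 cm

The fronts meet when d_H₂S + d_Cl₂ = L with d_H₂S/d_Cl₂ = √(M_Cl₂/M_H₂S) (Graham's law). Here √(M_Cl₂/M_H₂S) = √(70.90/34.08) = 1.442.
With d_H₂S + d_Cl₂ = 80.9 cm, d_Cl₂ = 80.9/(1 + 1.442) = 33.12 cm.
d_H₂S = 80.9 − 33.12 = 47.8 cm.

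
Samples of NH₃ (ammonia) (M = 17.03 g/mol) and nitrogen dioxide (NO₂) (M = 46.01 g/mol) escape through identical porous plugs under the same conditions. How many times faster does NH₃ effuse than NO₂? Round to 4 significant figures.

1.644

Using Graham's law: rate_NH₃/rate_NO₂ = √(M_NO₂/M_NH₃) = √(46.01/17.03) = √2.702 = 1.644.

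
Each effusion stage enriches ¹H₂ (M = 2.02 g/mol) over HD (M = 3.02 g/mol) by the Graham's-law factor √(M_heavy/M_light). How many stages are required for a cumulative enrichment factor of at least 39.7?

With α = √(3.02/2.02) per stage, ln α = ½ ln(1.49505) = 0.2011.
Need α^N ≥ 39.7 ⇒ N ≥ ln(39.7) / ln α = 3.681 / 0.2011 = 18.31.
Rounding up, N = 19 stages.

19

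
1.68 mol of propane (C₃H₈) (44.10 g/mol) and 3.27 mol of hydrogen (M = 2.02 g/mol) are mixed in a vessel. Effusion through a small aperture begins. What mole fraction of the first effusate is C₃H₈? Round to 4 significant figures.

Each component's effusion rate ∝ (its partial pressure)·(1/√M) ∝ n_i/√M_i.
Mole fraction of C₃H₈ in the effusate = (n_C₃H₈/√M_C₃H₈) / (n_C₃H₈/√M_C₃H₈ + n_H₂/√M_H₂)
= (1.68/√44.10) / (1.68/√44.10 + 3.27/√2.02) = 0.2530/(0.2530 + 2.301) = 0.09906.

0.09906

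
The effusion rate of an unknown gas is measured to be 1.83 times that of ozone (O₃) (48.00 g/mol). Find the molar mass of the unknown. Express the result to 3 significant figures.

Using Graham's law: rate_X/rate_O₃ = √(M_O₃/M_X).
1.83 = √(48.00/M_X)
M_X = 48.00 / 1.83² = 48.00 / 3.349 = 14.3 g/mol

14.3 g/mol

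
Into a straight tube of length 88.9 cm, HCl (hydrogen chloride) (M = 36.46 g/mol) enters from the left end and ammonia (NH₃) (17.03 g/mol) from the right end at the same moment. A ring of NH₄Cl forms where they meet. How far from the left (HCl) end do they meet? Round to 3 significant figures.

In equal time, each gas travels a distance ∝ its rate ∝ 1/√M, so d_HCl/d_NH₃ = √(M_NH₃/M_HCl) = √(17.03/36.46) = 0.6834.
With d_HCl + d_NH₃ = 88.9 cm, d_NH₃ = 88.9/(1 + 0.6834) = 52.81 cm.
d_HCl = 88.9 − 52.81 = 36.1 cm.

36.1 cm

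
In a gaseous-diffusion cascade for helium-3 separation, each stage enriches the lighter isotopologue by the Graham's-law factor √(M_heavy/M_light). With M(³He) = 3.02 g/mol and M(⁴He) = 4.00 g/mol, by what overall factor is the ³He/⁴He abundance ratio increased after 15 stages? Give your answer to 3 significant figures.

Overall factor = α^15 with α = √(4.00/3.02), i.e. (4.00/3.02)^(15/2).
= 1.32450^(15/2) = 8.23.

8.23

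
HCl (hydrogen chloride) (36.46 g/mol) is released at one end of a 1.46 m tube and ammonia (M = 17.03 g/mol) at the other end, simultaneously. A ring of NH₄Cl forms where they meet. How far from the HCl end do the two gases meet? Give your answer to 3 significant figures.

0.593 m

In equal time, each gas travels a distance ∝ its rate ∝ 1/√M, so d_HCl/d_NH₃ = √(M_NH₃/M_HCl) = √(17.03/36.46) = 0.6834.
With d_HCl + d_NH₃ = 1.46 m, d_NH₃ = 1.46/(1 + 0.6834) = 0.8673 m.
d_HCl = 1.46 − 0.8673 = 0.593 m.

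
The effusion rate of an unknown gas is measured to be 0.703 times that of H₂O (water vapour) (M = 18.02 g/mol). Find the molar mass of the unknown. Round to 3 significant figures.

36.5 g/mol

Graham's law gives rate_X/rate_H₂O = √(M_H₂O/M_X).
0.703 = √(18.02/M_X)
M_X = 18.02 / 0.703² = 18.02 / 0.4942 = 36.5 g/mol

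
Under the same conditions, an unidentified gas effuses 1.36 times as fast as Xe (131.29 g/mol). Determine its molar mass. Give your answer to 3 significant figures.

71.0 g/mol

Using Graham's law: rate_X/rate_Xe = √(M_Xe/M_X).
1.36 = √(131.29/M_X)
M_X = 131.29 / 1.36² = 131.29 / 1.850 = 71.0 g/mol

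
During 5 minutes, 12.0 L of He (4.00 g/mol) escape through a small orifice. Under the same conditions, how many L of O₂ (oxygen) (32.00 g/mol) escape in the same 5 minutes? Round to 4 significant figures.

Since effusion rate ∝ 1/√M, rate_O₂/rate_He = √(M_He/M_O₂) = √(4.00/32.00) = √0.1250 = 0.3536.
So the volume for O₂ is 12.0 × 0.3536 = 4.243 L.

4.243 L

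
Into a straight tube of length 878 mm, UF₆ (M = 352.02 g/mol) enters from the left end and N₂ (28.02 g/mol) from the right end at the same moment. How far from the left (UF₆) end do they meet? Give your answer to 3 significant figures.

193 mm

The fronts meet when d_UF₆ + d_N₂ = L with d_UF₆/d_N₂ = √(M_N₂/M_UF₆) (Graham's law). Here √(M_N₂/M_UF₆) = √(28.02/352.02) = 0.2821.
With d_UF₆ + d_N₂ = 878 mm, d_N₂ = 878/(1 + 0.2821) = 684.8 mm.
d_UF₆ = 878 − 684.8 = 193 mm.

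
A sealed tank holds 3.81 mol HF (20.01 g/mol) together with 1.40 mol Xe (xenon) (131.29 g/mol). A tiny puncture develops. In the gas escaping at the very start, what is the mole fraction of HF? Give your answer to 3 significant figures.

0.875

Rate_i ∝ x_i/√M_i (Graham's law weighted by mole fraction), so the effusate composition follows n_i/√M_i.
So x_HF in the escaping gas = (n_HF/√M_HF) / Σ(n_i/√M_i)
= (3.81/√20.01) / (3.81/√20.01 + 1.40/√131.29) = 0.8517/(0.8517 + 0.1222) = 0.875.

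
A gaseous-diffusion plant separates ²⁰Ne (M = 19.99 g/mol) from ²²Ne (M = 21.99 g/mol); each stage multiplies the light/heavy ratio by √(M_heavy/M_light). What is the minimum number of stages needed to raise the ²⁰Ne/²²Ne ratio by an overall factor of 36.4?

76

Per stage α = (21.99/19.99)^(1/2) = 1.10005^0.5, giving ln α = 0.04768.
Need α^N ≥ 36.4 ⇒ N ≥ ln(36.4) / ln α = 3.595 / 0.04768 = 75.39.
Minimum whole number of stages: N = 76.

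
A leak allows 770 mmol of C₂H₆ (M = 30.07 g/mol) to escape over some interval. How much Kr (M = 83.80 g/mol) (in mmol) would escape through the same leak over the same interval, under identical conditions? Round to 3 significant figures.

From Graham's law, rate_Kr/rate_C₂H₆ = √(M_C₂H₆/M_Kr) = √(30.07/83.80) = √0.3588 = 0.5990.
So the amount for Kr is 770 × 0.5990 = 461 mmol.

461 mmol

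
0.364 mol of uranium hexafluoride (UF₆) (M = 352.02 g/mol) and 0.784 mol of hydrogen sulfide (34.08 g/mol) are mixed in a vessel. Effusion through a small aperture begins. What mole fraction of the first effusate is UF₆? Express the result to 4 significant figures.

The effusion rate of species i is ∝ p_i/√M_i ∝ n_i/√M_i.
Mole fraction of UF₆ in the effusate = (n_UF₆/√M_UF₆) / (n_UF₆/√M_UF₆ + n_H₂S/√M_H₂S)
= (0.364/√352.02) / (0.364/√352.02 + 0.784/√34.08) = 0.01940/(0.01940 + 0.1343) = 0.1262.

0.1262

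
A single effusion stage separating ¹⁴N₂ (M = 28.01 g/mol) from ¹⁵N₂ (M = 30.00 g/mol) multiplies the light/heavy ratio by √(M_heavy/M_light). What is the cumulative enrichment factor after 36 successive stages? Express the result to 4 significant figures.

Overall factor = α^36 with α = √(30.00/28.01), i.e. (30.00/28.01)^(36/2).
= 1.07105^18 = 3.440.

3.440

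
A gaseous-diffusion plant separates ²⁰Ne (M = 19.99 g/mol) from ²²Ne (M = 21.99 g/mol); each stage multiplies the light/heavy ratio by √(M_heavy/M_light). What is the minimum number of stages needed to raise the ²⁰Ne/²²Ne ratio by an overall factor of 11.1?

Per stage α = (21.99/19.99)^(1/2) = 1.10005^0.5, giving ln α = 0.04768.
Need α^N ≥ 11.1 ⇒ N ≥ ln(11.1) / ln α = 2.407 / 0.04768 = 50.48.
So at least 51 stages are needed.

51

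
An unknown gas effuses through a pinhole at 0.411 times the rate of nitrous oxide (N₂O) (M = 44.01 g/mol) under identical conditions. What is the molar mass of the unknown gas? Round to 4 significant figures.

Since effusion rate ∝ 1/√M, rate_X/rate_N₂O = √(M_N₂O/M_X).
0.411 = √(44.01/M_X)
M_X = 44.01 / 0.411² = 44.01 / 0.1689 = 260.5 g/mol

260.5 g/mol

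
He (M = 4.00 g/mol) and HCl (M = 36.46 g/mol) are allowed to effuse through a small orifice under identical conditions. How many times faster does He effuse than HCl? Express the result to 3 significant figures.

By Graham's law, rate_He/rate_HCl = √(M_HCl/M_He) = √(36.46/4.00) = √9.115 = 3.02.

3.02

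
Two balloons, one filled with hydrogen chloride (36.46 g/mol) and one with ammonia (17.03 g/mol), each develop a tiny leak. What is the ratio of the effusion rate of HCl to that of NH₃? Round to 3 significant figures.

0.683

By Graham's law, rate_HCl/rate_NH₃ = √(M_NH₃/M_HCl) = √(17.03/36.46) = √0.4671 = 0.683.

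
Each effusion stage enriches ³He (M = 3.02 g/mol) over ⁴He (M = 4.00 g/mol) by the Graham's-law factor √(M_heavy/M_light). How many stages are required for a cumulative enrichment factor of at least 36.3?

With α = √(4.00/3.02) per stage, ln α = ½ ln(1.32450) = 0.1405.
Need α^N ≥ 36.3 ⇒ N ≥ ln(36.3) / ln α = 3.592 / 0.1405 = 25.56.
Rounding up, N = 26 stages.

26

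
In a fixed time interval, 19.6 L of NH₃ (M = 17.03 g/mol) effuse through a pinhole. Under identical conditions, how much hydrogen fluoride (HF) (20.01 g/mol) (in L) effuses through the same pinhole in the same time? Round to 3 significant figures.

Since effusion rate ∝ 1/√M, rate_HF/rate_NH₃ = √(M_NH₃/M_HF) = √(17.03/20.01) = √0.8511 = 0.9225.
So the volume for HF is 19.6 × 0.9225 = 18.1 L.

18.1 L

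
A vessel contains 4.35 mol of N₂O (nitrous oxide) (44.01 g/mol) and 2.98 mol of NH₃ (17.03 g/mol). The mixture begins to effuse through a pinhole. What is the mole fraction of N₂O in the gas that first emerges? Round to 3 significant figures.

Effusion rate of each component ∝ n_i/√M_i (partial pressure × 1/√M).
x_N₂O(eff) = (n_N₂O/√M_N₂O) / (n_N₂O/√M_N₂O + n_NH₃/√M_NH₃)
= (4.35/√44.01) / (4.35/√44.01 + 2.98/√17.03) = 0.6557/(0.6557 + 0.7221) = 0.476.

0.476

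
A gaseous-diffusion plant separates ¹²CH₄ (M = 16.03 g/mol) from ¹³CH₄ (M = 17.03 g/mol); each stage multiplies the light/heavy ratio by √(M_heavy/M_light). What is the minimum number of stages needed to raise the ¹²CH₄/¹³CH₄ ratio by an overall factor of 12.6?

84

Per stage α = (17.03/16.03)^(1/2) = 1.06238^0.5, giving ln α = 0.03026.
Need α^N ≥ 12.6 ⇒ N ≥ ln(12.6) / ln α = 2.534 / 0.03026 = 83.74.
Rounding up, N = 84 stages.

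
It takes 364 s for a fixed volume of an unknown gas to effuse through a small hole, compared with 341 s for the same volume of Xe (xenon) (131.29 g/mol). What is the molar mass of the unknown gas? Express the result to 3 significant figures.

Using Graham's law: t_X/t_Xe = √(M_X/M_Xe).
364/341 = 1.067 = √(M_X/131.29)
M_X = 131.29 × 1.067² = 131.29 × 1.139 = 150 g/mol

150 g/mol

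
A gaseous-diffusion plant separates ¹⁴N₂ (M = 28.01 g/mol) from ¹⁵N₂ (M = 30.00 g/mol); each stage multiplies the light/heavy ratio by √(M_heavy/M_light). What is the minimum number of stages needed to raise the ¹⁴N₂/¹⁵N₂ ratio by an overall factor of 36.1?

With α = √(30.00/28.01) per stage, ln α = ½ ln(1.07105) = 0.03432.
Need α^N ≥ 36.1 ⇒ N ≥ ln(36.1) / ln α = 3.586 / 0.03432 = 104.50.
Rounding up, N = 105 stages.

105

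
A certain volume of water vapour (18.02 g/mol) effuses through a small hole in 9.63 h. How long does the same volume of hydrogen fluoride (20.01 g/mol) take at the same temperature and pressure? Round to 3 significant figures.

10.1 h

Using Graham's law: t_HF/t_H₂O = √(M_HF/M_H₂O) = √(20.01/18.02) = √1.110 = 1.054.
So the time for HF is 9.63 × 1.054 = 10.1 h.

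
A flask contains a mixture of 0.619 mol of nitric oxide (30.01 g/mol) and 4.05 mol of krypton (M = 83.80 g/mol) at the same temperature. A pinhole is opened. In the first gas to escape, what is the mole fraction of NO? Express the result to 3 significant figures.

Each component's effusion rate ∝ (its partial pressure)·(1/√M) ∝ n_i/√M_i.
x_NO(eff) = (n_NO/√M_NO) / (n_NO/√M_NO + n_Kr/√M_Kr)
= (0.619/√30.01) / (0.619/√30.01 + 4.05/√83.80) = 0.1130/(0.1130 + 0.4424) = 0.203.

0.203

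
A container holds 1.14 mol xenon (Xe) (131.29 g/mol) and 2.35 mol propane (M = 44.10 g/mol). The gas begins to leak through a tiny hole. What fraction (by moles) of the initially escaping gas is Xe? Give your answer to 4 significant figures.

The effusion rate of species i is ∝ p_i/√M_i ∝ n_i/√M_i.
Mole fraction of Xe in the effusate = (n_Xe/√M_Xe) / (n_Xe/√M_Xe + n_C₃H₈/√M_C₃H₈)
= (1.14/√131.29) / (1.14/√131.29 + 2.35/√44.10) = 0.09949/(0.09949 + 0.3539) = 0.2195.

0.2195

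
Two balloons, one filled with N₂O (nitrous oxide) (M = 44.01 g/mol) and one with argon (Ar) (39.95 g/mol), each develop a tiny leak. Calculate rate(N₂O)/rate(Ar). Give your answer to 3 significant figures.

From Graham's law, rate_N₂O/rate_Ar = √(M_Ar/M_N₂O) = √(39.95/44.01) = √0.9077 = 0.953.

0.953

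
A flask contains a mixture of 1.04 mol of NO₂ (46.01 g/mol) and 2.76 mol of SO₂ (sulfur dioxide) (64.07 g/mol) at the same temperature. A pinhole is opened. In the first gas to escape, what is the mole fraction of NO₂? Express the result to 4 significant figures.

0.3078

The effusion rate of species i is ∝ p_i/√M_i ∝ n_i/√M_i.
x_NO₂(eff) = (n_NO₂/√M_NO₂) / (n_NO₂/√M_NO₂ + n_SO₂/√M_SO₂)
= (1.04/√46.01) / (1.04/√46.01 + 2.76/√64.07) = 0.1533/(0.1533 + 0.3448) = 0.3078.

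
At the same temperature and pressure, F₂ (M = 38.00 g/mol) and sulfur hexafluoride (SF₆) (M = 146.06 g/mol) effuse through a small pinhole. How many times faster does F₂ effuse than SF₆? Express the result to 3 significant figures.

Graham's law gives rate_F₂/rate_SF₆ = √(M_SF₆/M_F₂) = √(146.06/38.00) = √3.844 = 1.96.

1.96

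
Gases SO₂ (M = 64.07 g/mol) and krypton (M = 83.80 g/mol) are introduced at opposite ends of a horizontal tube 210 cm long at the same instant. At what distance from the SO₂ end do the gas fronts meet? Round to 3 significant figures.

Distances travelled in equal time are proportional to diffusion rates, so d_SO₂/d_Kr = √(M_Kr/M_SO₂) = √(83.80/64.07) = 1.144.
With d_SO₂ + d_Kr = 210 cm, d_Kr = 210/(1 + 1.144) = 97.96 cm.
d_SO₂ = 210 − 97.96 = 112 cm.

112 cm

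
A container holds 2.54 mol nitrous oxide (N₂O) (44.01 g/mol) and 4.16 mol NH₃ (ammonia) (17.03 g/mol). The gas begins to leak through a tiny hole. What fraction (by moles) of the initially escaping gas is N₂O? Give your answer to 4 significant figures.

Effusion rate of each component ∝ n_i/√M_i (partial pressure × 1/√M).
x_N₂O(eff) = (n_N₂O/√M_N₂O) / (n_N₂O/√M_N₂O + n_NH₃/√M_NH₃)
= (2.54/√44.01) / (2.54/√44.01 + 4.16/√17.03) = 0.3829/(0.3829 + 1.008) = 0.2753.

0.2753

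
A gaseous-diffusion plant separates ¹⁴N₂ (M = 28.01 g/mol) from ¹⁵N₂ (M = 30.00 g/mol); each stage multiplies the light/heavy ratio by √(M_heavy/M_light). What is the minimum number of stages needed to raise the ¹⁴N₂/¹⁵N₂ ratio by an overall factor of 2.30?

With α = √(30.00/28.01) per stage, ln α = ½ ln(1.07105) = 0.03432.
Need α^N ≥ 2.30 ⇒ N ≥ ln(2.30) / ln α = 0.8329 / 0.03432 = 24.27.
Rounding up, N = 25 stages.

25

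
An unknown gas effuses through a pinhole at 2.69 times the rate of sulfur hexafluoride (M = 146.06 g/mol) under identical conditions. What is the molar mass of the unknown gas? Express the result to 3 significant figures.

By Graham's law, rate_X/rate_SF₆ = √(M_SF₆/M_X).
2.69 = √(146.06/M_X)
M_X = 146.06 / 2.69² = 146.06 / 7.236 = 20.2 g/mol

20.2 g/mol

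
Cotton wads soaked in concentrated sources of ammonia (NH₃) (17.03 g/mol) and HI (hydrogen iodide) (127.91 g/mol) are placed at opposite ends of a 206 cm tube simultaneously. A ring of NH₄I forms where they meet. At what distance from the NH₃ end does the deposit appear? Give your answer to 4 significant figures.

150.9 cm

In equal time, each gas travels a distance ∝ its rate ∝ 1/√M, so d_NH₃/d_HI = √(M_HI/M_NH₃) = √(127.91/17.03) = 2.741.
With d_NH₃ + d_HI = 206 cm, d_HI = 206/(1 + 2.741) = 55.07 cm.
d_NH₃ = 206 − 55.07 = 150.9 cm.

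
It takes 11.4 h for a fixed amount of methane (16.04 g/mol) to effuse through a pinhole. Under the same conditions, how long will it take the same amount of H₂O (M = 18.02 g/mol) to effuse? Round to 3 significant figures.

12.1 h

By Graham's law, t_H₂O/t_CH₄ = √(M_H₂O/M_CH₄) = √(18.02/16.04) = √1.123 = 1.060.
So the time for H₂O is 11.4 × 1.060 = 12.1 h.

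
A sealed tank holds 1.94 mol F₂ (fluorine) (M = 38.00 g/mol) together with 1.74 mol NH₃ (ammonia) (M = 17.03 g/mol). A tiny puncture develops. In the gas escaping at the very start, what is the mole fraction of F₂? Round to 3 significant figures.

0.427

Rate_i ∝ x_i/√M_i (Graham's law weighted by mole fraction), so the effusate composition follows n_i/√M_i.
So x_F₂ in the escaping gas = (n_F₂/√M_F₂) / Σ(n_i/√M_i)
= (1.94/√38.00) / (1.94/√38.00 + 1.74/√17.03) = 0.3147/(0.3147 + 0.4216) = 0.427.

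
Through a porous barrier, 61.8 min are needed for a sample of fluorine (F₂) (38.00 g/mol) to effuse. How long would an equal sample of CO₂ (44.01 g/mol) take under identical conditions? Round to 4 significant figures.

66.51 min

Graham's law gives t_CO₂/t_F₂ = √(M_CO₂/M_F₂) = √(44.01/38.00) = √1.158 = 1.076.
So the time for CO₂ is 61.8 × 1.076 = 66.51 min.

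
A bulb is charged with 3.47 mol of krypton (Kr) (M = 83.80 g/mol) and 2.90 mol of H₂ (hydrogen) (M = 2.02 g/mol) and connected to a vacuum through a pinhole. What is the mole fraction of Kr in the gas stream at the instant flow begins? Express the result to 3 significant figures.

0.157

Each component's effusion rate ∝ (its partial pressure)·(1/√M) ∝ n_i/√M_i.
So x_Kr in the escaping gas = (n_Kr/√M_Kr) / Σ(n_i/√M_i)
= (3.47/√83.80) / (3.47/√83.80 + 2.90/√2.02) = 0.3791/(0.3791 + 2.040) = 0.157.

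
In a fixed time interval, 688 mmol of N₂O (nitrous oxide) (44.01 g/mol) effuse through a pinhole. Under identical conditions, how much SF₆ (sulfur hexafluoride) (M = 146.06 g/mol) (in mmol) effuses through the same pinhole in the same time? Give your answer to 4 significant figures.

Using Graham's law: rate_SF₆/rate_N₂O = √(M_N₂O/M_SF₆) = √(44.01/146.06) = √0.3013 = 0.5489.
So the amount for SF₆ is 688 × 0.5489 = 377.7 mmol.

377.7 mmol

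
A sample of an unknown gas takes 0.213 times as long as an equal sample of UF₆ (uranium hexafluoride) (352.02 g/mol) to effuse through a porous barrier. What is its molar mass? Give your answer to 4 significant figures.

15.97 g/mol

Using Graham's law: t_X/t_UF₆ = √(M_X/M_UF₆).
0.213 = √(M_X/352.02)
M_X = 352.02 × 0.213² = 352.02 × 0.04537 = 15.97 g/mol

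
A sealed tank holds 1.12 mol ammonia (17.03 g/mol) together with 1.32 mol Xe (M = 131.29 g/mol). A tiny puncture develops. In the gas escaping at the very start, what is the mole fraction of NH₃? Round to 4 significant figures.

Effusion rate of each component ∝ n_i/√M_i (partial pressure × 1/√M).
x_NH₃(eff) = (n_NH₃/√M_NH₃) / (n_NH₃/√M_NH₃ + n_Xe/√M_Xe)
= (1.12/√17.03) / (1.12/√17.03 + 1.32/√131.29) = 0.2714/(0.2714 + 0.1152) = 0.7020.

0.7020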